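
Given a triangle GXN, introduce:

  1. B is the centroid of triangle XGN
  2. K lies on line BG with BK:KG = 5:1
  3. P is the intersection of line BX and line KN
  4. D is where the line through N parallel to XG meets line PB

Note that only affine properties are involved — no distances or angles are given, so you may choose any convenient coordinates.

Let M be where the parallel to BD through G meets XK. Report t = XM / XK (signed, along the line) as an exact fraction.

t = 6/5

Set G = (0, 0), X = (1, 0), N = (0, 1); any affine frame gives the same invariant.
1. B is the centroid of triangle XGN ⇒ B = (1/3, 1/3)
2. K lies on line BG with BK:KG = 5:1 ⇒ K = (1/18, 1/18)
3. P is the intersection of line BX and line KN ⇒ P = (1/33, 16/33)
4. D is where the line through N parallel to XG meets line PB ⇒ D = (-1, 1)
through G parallel to BD: direction (-4/3, 2/3); meets XK at M = (-2/15, 1/15)
M = X + t·(K−X) with t = 6/5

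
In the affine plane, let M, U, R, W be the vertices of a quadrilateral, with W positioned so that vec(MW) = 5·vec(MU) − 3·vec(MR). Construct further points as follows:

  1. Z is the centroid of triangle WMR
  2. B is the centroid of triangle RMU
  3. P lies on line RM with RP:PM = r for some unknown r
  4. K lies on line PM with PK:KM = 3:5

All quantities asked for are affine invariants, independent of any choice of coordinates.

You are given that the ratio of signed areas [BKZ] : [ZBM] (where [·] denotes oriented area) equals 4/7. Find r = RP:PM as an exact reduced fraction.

Assign M = (0, 0), U = (1, 0), R = (0, 1), W = (5, -3) — the answer is frame-independent, so this choice is without loss of generality.
1. Z is the centroid of triangle WMR ⇒ Z = (5/3, -2/3)
2. B is the centroid of triangle RMU ⇒ B = (1/3, 1/3)
3. With RP:PM = r, write λ = r/(r+1) so P = R + λ·(M−R); P is affine-linear in λ
4. K lies on line PM with PK:KM = 3:5 ⇒ K is an affine combination of earlier points and hence also affine-linear in λ
Every point depending on P is an affine combination of P and λ-independent points, so each such coordinate is linear in λ; the λ² term in each signed area is a multiple of (M−R)×(M−R) = 0, so 2·[BKZ] and 2·[ZBM] are each linear in λ. Evaluating at λ=0 and λ=1:
  2·[BKZ] = 5/6·λ − 1/18,   2·[ZBM] = 7/9
So [BKZ]:[ZBM] = (5/6·λ − 1/18) / (7/9). Setting this equal to 4/7:
  5/6·λ − 1/18 = 4/7·(7/9)  ⇒  λ = 3/5
Then r = λ/(1−λ) = (3/5)/(2/5) = 3/2. Check: with r = 3/2, P = (0, 2/5) and [BKZ]:[ZBM] = 4/7 as required.

r = 3/2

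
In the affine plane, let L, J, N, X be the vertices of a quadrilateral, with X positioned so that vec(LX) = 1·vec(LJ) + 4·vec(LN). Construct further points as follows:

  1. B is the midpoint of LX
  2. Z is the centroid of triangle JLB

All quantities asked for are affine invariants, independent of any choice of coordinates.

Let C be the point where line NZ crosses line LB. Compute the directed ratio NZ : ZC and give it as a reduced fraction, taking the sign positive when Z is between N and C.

NZ:ZC = -7/4

Choose coordinates L = (0, 0), J = (1, 0), N = (0, 1), X = (1, 4).
1. B is the midpoint of LX ⇒ B = (1/2, 2)
2. Z is the centroid of triangle JLB ⇒ Z = (1/2, 2/3)
line NZ meets LB at C = (3/14, 6/7)
Z = N + t·(C−N) with t = 7/3, so NZ:ZC = 7/3:-4/3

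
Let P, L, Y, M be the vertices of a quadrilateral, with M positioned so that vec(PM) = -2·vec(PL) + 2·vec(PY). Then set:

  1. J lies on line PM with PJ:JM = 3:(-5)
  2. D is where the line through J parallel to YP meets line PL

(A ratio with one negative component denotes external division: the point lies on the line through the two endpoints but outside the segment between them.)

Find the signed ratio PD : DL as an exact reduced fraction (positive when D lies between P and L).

PD:DL = -3/2

Set P = (0, 0), L = (1, 0), Y = (0, 1), M = (-2, 2); any affine frame gives the same invariant.
1. J lies on line PM with PJ:JM = 3:(-5) ⇒ J = (3, -3)
2. D is where the line through J parallel to YP meets line PL ⇒ D = (3, 0)
D = P + t·(L−P) with t = 3, so PD:DL = t:(1−t) = 3:-2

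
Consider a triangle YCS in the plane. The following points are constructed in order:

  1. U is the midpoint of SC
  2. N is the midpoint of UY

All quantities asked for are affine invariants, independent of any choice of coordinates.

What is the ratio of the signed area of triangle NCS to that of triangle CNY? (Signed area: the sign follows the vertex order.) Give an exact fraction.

Work in coordinates with Y = (0, 0), C = (1, 0), S = (0, 1).
1. U is the midpoint of SC ⇒ U = (1/2, 1/2)
2. N is the midpoint of UY ⇒ N = (1/4, 1/4)
2·[NCS] = 1/2, 2·[CNY] = 1/4
[NCS]:[CNY] = 1/2:1/4 = 2

[NCS]:[CNY] = 2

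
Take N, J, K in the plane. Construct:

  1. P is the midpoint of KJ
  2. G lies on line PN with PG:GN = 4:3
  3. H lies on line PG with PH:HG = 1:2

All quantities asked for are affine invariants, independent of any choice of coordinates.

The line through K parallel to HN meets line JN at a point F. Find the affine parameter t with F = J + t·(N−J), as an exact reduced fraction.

Choose coordinates N = (0, 0), J = (1, 0), K = (0, 1).
1. P is the midpoint of KJ ⇒ P = (1/2, 1/2)
2. G lies on line PN with PG:GN = 4:3 ⇒ G = (3/14, 3/14)
3. H lies on line PG with PH:HG = 1:2 ⇒ H = (17/42, 17/42)
through K parallel to HN: direction (-17/42, -17/42); meets JN at F = (-1, 0)
F = J + t·(N−J) with t = 2

t = 2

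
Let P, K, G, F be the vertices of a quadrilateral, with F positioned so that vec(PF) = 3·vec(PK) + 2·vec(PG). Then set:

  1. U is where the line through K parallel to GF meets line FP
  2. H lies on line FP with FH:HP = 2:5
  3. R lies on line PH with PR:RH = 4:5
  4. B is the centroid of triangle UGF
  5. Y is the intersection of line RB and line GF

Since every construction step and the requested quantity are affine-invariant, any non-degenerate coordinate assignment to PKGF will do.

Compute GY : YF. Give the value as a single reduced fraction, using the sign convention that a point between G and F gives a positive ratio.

Work in coordinates with P = (0, 0), K = (1, 0), G = (0, 1), F = (3, 2).
1. U is where the line through K parallel to GF meets line FP ⇒ U = (-1, -2/3)
2. H lies on line FP with FH:HP = 2:5 ⇒ H = (15/7, 10/7)
3. R lies on line PH with PR:RH = 4:5 ⇒ R = (20/21, 40/63)
4. B is the centroid of triangle UGF ⇒ B = (2/3, 7/9)
5. Y is the intersection of line RB and line GF ⇒ Y = (2/15, 47/45)
Y = G + t·(F−G) with t = 2/45, so GY:YF = t:(1−t) = 2/45:43/45

GY:YF = 2/43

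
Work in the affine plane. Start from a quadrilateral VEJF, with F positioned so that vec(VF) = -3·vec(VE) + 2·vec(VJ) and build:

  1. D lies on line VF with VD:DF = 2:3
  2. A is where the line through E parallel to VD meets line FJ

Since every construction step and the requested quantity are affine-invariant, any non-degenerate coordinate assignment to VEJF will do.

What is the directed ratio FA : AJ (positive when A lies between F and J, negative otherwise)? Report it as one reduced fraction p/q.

FA:AJ = 2

Set V = (0, 0), E = (1, 0), J = (0, 1), F = (-3, 2); any affine frame gives the same invariant.
1. D lies on line VF with VD:DF = 2:3 ⇒ D = (-6/5, 4/5)
2. A is where the line through E parallel to VD meets line FJ ⇒ A = (-1, 4/3)
A = F + t·(J−F) with t = 2/3, so FA:AJ = t:(1−t) = 2/3:1/3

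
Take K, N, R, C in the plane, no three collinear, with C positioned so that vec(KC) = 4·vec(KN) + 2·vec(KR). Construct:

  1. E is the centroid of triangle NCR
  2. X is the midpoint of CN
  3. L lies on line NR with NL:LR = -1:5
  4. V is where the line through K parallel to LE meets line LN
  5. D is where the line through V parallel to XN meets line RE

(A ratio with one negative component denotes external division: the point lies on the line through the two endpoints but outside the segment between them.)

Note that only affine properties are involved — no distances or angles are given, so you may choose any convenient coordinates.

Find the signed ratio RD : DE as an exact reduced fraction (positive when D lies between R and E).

RD:DE = 3/5

Set K = (0, 0), N = (1, 0), R = (0, 1), C = (4, 2); any affine frame gives the same invariant.
1. E is the centroid of triangle NCR ⇒ E = (5/3, 1)
2. X is the midpoint of CN ⇒ X = (5/2, 1)
3. L lies on line NR with NL:LR = -1:5 ⇒ L = (5/4, -1/4)
4. V is where the line through K parallel to LE meets line LN ⇒ V = (1/4, 3/4)
5. D is where the line through V parallel to XN meets line RE ⇒ D = (5/8, 1)
D = R + t·(E−R) with t = 3/8, so RD:DE = t:(1−t) = 3/8:5/8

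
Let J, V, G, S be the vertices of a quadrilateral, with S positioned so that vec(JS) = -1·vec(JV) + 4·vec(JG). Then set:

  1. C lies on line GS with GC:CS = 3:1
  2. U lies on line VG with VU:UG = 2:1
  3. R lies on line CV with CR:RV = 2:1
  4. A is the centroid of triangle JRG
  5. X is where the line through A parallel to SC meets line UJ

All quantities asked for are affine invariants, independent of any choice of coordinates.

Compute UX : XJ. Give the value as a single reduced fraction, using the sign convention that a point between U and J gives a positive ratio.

UX:XJ = 1/2

Choose coordinates J = (0, 0), V = (1, 0), G = (0, 1), S = (-1, 4).
1. C lies on line GS with GC:CS = 3:1 ⇒ C = (-3/4, 13/4)
2. U lies on line VG with VU:UG = 2:1 ⇒ U = (1/3, 2/3)
3. R lies on line CV with CR:RV = 2:1 ⇒ R = (5/12, 13/12)
4. A is the centroid of triangle JRG ⇒ A = (5/36, 25/36)
5. X is where the line through A parallel to SC meets line UJ ⇒ X = (2/9, 4/9)
X = U + t·(J−U) with t = 1/3, so UX:XJ = t:(1−t) = 1/3:2/3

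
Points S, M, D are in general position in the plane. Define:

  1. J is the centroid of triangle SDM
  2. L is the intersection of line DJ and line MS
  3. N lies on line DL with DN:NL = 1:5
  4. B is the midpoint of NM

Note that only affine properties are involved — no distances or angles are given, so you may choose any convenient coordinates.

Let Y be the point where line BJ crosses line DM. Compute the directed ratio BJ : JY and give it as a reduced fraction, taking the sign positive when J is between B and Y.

Choose coordinates S = (0, 0), M = (1, 0), D = (0, 1).
1. J is the centroid of triangle SDM ⇒ J = (1/3, 1/3)
2. L is the intersection of line DJ and line MS ⇒ L = (1/2, 0)
3. N lies on line DL with DN:NL = 1:5 ⇒ N = (1/12, 5/6)
4. B is the midpoint of NM ⇒ B = (13/24, 5/12)
line BJ meets DM at Y = (4/7, 3/7)
J = B + t·(Y−B) with t = -7, so BJ:JY = -7:8

BJ:JY = -7/8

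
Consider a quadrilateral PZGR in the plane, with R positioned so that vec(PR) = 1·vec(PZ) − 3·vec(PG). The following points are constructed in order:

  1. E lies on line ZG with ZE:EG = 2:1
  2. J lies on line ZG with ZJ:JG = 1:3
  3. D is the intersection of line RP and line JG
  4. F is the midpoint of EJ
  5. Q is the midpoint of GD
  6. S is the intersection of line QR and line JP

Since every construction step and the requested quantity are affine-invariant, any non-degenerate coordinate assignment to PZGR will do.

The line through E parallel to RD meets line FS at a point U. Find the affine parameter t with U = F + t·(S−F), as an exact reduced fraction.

Work in coordinates with P = (0, 0), Z = (1, 0), G = (0, 1), R = (1, -3).
1. E lies on line ZG with ZE:EG = 2:1 ⇒ E = (1/3, 2/3)
2. J lies on line ZG with ZJ:JG = 1:3 ⇒ J = (3/4, 1/4)
3. D is the intersection of line RP and line JG ⇒ D = (-1/2, 3/2)
4. F is the midpoint of EJ ⇒ F = (13/24, 11/24)
5. Q is the midpoint of GD ⇒ Q = (-1/4, 5/4)
6. S is the intersection of line QR and line JP ⇒ S = (3/28, 1/28)
through E parallel to RD: direction (-3/2, 9/2); meets FS at U = (38/87, 31/87)
U = F + t·(S−F) with t = 7/29

t = 7/29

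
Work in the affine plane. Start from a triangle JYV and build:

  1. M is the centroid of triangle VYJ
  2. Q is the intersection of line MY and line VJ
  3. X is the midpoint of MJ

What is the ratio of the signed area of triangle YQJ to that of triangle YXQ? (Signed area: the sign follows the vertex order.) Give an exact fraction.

Choose coordinates J = (0, 0), Y = (1, 0), V = (0, 1).
1. M is the centroid of triangle VYJ ⇒ M = (1/3, 1/3)
2. Q is the intersection of line MY and line VJ ⇒ Q = (0, 1/2)
3. X is the midpoint of MJ ⇒ X = (1/6, 1/6)
2·[YQJ] = 1/2, 2·[YXQ] = -1/4
[YQJ]:[YXQ] = 1/2:-1/4 = -2

[YQJ]:[YXQ] = -2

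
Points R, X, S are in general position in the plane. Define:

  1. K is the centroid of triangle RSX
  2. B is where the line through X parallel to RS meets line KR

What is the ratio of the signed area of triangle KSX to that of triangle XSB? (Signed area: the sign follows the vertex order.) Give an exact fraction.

Set R = (0, 0), X = (1, 0), S = (0, 1); any affine frame gives the same invariant.
1. K is the centroid of triangle RSX ⇒ K = (1/3, 1/3)
2. B is where the line through X parallel to RS meets line KR ⇒ B = (1, 1)
2·[KSX] = -1/3, 2·[XSB] = -1
[KSX]:[XSB] = -1/3:-1 = 1/3

[KSX]:[XSB] = 1/3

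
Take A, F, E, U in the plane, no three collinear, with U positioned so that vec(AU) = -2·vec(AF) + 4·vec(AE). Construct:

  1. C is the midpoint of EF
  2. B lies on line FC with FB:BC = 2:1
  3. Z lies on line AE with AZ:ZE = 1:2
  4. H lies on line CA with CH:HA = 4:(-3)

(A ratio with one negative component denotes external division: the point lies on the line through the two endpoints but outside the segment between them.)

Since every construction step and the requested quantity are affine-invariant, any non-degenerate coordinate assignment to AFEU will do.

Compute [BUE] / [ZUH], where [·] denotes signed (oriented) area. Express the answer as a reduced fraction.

Set A = (0, 0), F = (1, 0), E = (0, 1), U = (-2, 4); any affine frame gives the same invariant.
1. C is the midpoint of EF ⇒ C = (1/2, 1/2)
2. B lies on line FC with FB:BC = 2:1 ⇒ B = (2/3, 1/3)
3. Z lies on line AE with AZ:ZE = 1:2 ⇒ Z = (0, 1/3)
4. H lies on line CA with CH:HA = 4:(-3) ⇒ H = (-3/2, -3/2)
2·[BUE] = 2/3, 2·[ZUH] = 55/6
[BUE]:[ZUH] = 2/3:55/6 = 4/55

[BUE]:[ZUH] = 4/55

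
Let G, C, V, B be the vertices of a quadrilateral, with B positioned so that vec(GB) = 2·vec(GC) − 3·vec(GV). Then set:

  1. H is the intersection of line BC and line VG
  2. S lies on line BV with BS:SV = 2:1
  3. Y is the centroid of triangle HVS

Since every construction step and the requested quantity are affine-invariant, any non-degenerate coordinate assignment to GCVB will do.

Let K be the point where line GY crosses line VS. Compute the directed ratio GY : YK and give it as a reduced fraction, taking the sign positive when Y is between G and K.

GY:YK = -5/2

Assign G = (0, 0), C = (1, 0), V = (0, 1), B = (2, -3) — the answer is frame-independent, so this choice is without loss of generality.
1. H is the intersection of line BC and line VG ⇒ H = (0, 3)
2. S lies on line BV with BS:SV = 2:1 ⇒ S = (2/3, -1/3)
3. Y is the centroid of triangle HVS ⇒ Y = (2/9, 11/9)
line GY meets VS at K = (2/15, 11/15)
Y = G + t·(K−G) with t = 5/3, so GY:YK = 5/3:-2/3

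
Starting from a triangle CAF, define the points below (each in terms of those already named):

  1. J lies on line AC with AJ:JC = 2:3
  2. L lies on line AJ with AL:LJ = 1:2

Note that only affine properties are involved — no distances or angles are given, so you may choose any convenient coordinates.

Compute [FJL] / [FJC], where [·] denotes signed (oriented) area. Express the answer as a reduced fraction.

[FJL]:[FJC] = -4/9

Choose coordinates C = (0, 0), A = (1, 0), F = (0, 1).
1. J lies on line AC with AJ:JC = 2:3 ⇒ J = (3/5, 0)
2. L lies on line AJ with AL:LJ = 1:2 ⇒ L = (13/15, 0)
2·[FJL] = 4/15, 2·[FJC] = -3/5
[FJL]:[FJC] = 4/15:-3/5 = -4/9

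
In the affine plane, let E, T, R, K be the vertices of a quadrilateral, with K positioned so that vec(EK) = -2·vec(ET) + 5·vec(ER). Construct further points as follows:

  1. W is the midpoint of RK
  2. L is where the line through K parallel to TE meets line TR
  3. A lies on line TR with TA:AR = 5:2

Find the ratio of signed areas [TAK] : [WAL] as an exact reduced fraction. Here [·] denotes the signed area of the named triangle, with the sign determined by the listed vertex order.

Assign E = (0, 0), T = (1, 0), R = (0, 1), K = (-2, 5) — the answer is frame-independent, so this choice is without loss of generality.
1. W is the midpoint of RK ⇒ W = (-1, 3)
2. L is where the line through K parallel to TE meets line TR ⇒ L = (-4, 5)
3. A lies on line TR with TA:AR = 5:2 ⇒ A = (2/7, 5/7)
2·[TAK] = -10/7, 2·[WAL] = -30/7
[TAK]:[WAL] = -10/7:-30/7 = 1/3

[TAK]:[WAL] = 1/3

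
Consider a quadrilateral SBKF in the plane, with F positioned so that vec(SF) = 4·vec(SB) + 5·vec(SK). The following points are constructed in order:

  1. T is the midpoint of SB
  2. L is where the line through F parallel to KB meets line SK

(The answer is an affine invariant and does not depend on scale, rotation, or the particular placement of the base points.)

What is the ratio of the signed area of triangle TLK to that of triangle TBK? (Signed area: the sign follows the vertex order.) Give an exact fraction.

Work in coordinates with S = (0, 0), B = (1, 0), K = (0, 1), F = (4, 5).
1. T is the midpoint of SB ⇒ T = (1/2, 0)
2. L is where the line through F parallel to KB meets line SK ⇒ L = (0, 9)
2·[TLK] = 4, 2·[TBK] = 1/2
[TLK]:[TBK] = 4:1/2 = 8

[TLK]:[TBK] = 8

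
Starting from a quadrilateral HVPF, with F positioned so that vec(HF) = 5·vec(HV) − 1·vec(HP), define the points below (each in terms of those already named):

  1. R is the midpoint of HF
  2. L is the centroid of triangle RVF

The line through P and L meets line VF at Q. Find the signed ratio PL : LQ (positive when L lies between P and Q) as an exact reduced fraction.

PL:LQ = -19

Work in coordinates with H = (0, 0), V = (1, 0), P = (0, 1), F = (5, -1).
1. R is the midpoint of HF ⇒ R = (5/2, -1/2)
2. L is the centroid of triangle RVF ⇒ L = (17/6, -1/2)
line PL meets VF at Q = (51/19, -8/19)
L = P + t·(Q−P) with t = 19/18, so PL:LQ = 19/18:-1/18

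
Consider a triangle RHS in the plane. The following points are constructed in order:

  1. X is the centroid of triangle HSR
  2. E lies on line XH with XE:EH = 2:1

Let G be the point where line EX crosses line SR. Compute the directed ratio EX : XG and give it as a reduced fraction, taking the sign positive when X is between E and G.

EX:XG = 4/3

Choose coordinates R = (0, 0), H = (1, 0), S = (0, 1).
1. X is the centroid of triangle HSR ⇒ X = (1/3, 1/3)
2. E lies on line XH with XE:EH = 2:1 ⇒ E = (7/9, 1/9)
line EX meets SR at G = (0, 1/2)
X = E + t·(G−E) with t = 4/7, so EX:XG = 4/7:3/7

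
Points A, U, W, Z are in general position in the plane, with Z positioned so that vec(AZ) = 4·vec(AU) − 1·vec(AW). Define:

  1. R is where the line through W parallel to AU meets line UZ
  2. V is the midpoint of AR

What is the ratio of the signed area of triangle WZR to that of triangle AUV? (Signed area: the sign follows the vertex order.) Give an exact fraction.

Choose coordinates A = (0, 0), U = (1, 0), W = (0, 1), Z = (4, -1).
1. R is where the line through W parallel to AU meets line UZ ⇒ R = (-2, 1)
2. V is the midpoint of AR ⇒ V = (-1, 1/2)
2·[WZR] = -4, 2·[AUV] = 1/2
[WZR]:[AUV] = -4:1/2 = -8

[WZR]:[AUV] = -8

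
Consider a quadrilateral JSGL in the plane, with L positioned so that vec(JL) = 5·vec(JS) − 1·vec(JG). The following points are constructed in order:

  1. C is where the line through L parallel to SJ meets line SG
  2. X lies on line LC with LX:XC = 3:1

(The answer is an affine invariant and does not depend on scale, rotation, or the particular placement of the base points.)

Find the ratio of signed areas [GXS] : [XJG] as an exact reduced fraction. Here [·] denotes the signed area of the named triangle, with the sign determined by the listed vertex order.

[GXS]:[XJG] = 3/11

Choose coordinates J = (0, 0), S = (1, 0), G = (0, 1), L = (5, -1).
1. C is where the line through L parallel to SJ meets line SG ⇒ C = (2, -1)
2. X lies on line LC with LX:XC = 3:1 ⇒ X = (11/4, -1)
2·[GXS] = -3/4, 2·[XJG] = -11/4
[GXS]:[XJG] = -3/4:-11/4 = 3/11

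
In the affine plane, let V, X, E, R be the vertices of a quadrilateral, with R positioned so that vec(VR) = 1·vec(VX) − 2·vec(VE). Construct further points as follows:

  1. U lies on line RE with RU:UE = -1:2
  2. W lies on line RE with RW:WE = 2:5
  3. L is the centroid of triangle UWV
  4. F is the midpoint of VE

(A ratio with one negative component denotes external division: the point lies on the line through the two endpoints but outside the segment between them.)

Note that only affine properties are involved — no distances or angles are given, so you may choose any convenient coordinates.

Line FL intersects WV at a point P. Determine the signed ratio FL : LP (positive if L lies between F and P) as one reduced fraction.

FL:LP = -11/6

Set V = (0, 0), X = (1, 0), E = (0, 1), R = (1, -2); any affine frame gives the same invariant.
1. U lies on line RE with RU:UE = -1:2 ⇒ U = (2, -5)
2. W lies on line RE with RW:WE = 2:5 ⇒ W = (5/7, -8/7)
3. L is the centroid of triangle UWV ⇒ L = (19/21, -43/21)
4. F is the midpoint of VE ⇒ F = (0, 1/2)
line FL meets WV at P = (95/231, -152/231)
L = F + t·(P−F) with t = 11/5, so FL:LP = 11/5:-6/5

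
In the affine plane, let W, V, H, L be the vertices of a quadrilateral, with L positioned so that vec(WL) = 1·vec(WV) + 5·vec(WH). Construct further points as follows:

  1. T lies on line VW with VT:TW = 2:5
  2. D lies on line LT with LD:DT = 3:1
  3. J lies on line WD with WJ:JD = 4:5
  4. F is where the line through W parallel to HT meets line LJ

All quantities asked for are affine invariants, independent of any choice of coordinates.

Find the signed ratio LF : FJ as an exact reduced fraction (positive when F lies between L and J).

Set W = (0, 0), V = (1, 0), H = (0, 1), L = (1, 5); any affine frame gives the same invariant.
1. T lies on line VW with VT:TW = 2:5 ⇒ T = (5/7, 0)
2. D lies on line LT with LD:DT = 3:1 ⇒ D = (11/14, 5/4)
3. J lies on line WD with WJ:JD = 4:5 ⇒ J = (22/63, 5/9)
4. F is where the line through W parallel to HT meets line LJ ⇒ F = (375/1687, -75/241)
F = L + t·(J−L) with t = 288/241, so LF:FJ = t:(1−t) = 288/241:-47/241

LF:FJ = -288/47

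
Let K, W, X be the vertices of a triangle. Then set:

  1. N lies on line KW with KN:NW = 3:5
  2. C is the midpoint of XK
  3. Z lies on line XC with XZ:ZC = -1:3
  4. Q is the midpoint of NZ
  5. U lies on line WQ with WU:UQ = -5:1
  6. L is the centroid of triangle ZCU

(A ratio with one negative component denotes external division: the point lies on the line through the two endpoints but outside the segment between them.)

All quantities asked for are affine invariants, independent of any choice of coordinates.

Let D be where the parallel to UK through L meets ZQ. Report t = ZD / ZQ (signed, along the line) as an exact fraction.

Set K = (0, 0), W = (1, 0), X = (0, 1); any affine frame gives the same invariant.
1. N lies on line KW with KN:NW = 3:5 ⇒ N = (3/8, 0)
2. C is the midpoint of XK ⇒ C = (0, 1/2)
3. Z lies on line XC with XZ:ZC = -1:3 ⇒ Z = (0, 5/4)
4. Q is the midpoint of NZ ⇒ Q = (3/16, 5/8)
5. U lies on line WQ with WU:UQ = -5:1 ⇒ U = (-1/64, 25/32)
6. L is the centroid of triangle ZCU ⇒ L = (-1/192, 27/32)
through L parallel to UK: direction (1/64, -25/32); meets ZQ at D = (-1/70, 109/84)
D = Z + t·(Q−Z) with t = -8/105

t = -8/105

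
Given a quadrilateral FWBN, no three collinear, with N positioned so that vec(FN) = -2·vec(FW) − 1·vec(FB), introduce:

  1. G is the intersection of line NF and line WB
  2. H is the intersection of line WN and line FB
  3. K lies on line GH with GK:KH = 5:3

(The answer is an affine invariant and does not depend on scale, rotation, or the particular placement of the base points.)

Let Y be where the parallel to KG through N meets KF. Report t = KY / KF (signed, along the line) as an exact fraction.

Choose coordinates F = (0, 0), W = (1, 0), B = (0, 1), N = (-2, -1).
1. G is the intersection of line NF and line WB ⇒ G = (2/3, 1/3)
2. H is the intersection of line WN and line FB ⇒ H = (0, -1/3)
3. K lies on line GH with GK:KH = 5:3 ⇒ K = (1/4, -1/12)
through N parallel to KG: direction (5/12, 5/12); meets KF at Y = (-3/4, 1/4)
Y = K + t·(F−K) with t = 4

t = 4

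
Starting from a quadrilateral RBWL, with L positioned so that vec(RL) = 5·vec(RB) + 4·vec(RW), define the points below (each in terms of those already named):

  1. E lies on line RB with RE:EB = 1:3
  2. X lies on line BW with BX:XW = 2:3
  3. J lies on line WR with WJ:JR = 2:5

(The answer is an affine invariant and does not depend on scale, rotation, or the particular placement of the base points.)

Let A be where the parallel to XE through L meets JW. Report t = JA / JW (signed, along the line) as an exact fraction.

t = -17/2

Work in coordinates with R = (0, 0), B = (1, 0), W = (0, 1), L = (5, 4).
1. E lies on line RB with RE:EB = 1:3 ⇒ E = (1/4, 0)
2. X lies on line BW with BX:XW = 2:3 ⇒ X = (3/5, 2/5)
3. J lies on line WR with WJ:JR = 2:5 ⇒ J = (0, 5/7)
through L parallel to XE: direction (-7/20, -2/5); meets JW at A = (0, -12/7)
A = J + t·(W−J) with t = -17/2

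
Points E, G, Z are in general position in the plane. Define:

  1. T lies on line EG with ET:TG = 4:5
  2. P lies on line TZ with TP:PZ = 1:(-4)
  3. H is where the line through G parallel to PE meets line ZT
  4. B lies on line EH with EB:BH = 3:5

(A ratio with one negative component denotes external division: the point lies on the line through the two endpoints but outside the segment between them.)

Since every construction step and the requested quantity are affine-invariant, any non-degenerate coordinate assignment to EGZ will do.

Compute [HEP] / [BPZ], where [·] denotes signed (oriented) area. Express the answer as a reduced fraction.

Work in coordinates with E = (0, 0), G = (1, 0), Z = (0, 1).
1. T lies on line EG with ET:TG = 4:5 ⇒ T = (4/9, 0)
2. P lies on line TZ with TP:PZ = 1:(-4) ⇒ P = (16/27, -1/3)
3. H is where the line through G parallel to PE meets line ZT ⇒ H = (7/27, 5/12)
4. B lies on line EH with EB:BH = 3:5 ⇒ B = (7/72, 5/32)
2·[HEP] = 1/3, 2·[BPZ] = 10/27
[HEP]:[BPZ] = 1/3:10/27 = 9/10

[HEP]:[BPZ] = 9/10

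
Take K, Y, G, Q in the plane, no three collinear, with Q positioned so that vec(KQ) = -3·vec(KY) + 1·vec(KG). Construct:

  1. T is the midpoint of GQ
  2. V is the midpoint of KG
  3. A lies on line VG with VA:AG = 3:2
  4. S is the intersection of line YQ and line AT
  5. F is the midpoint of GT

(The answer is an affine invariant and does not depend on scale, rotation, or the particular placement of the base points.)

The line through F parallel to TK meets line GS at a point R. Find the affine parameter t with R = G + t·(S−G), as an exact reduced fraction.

t = 7/38

Assign K = (0, 0), Y = (1, 0), G = (0, 1), Q = (-3, 1) — the answer is frame-independent, so this choice is without loss of generality.
1. T is the midpoint of GQ ⇒ T = (-3/2, 1)
2. V is the midpoint of KG ⇒ V = (0, 1/2)
3. A lies on line VG with VA:AG = 3:2 ⇒ A = (0, 4/5)
4. S is the intersection of line YQ and line AT ⇒ S = (-33/7, 10/7)
5. F is the midpoint of GT ⇒ F = (-3/4, 1)
through F parallel to TK: direction (3/2, -1); meets GS at R = (-33/38, 41/38)
R = G + t·(S−G) with t = 7/38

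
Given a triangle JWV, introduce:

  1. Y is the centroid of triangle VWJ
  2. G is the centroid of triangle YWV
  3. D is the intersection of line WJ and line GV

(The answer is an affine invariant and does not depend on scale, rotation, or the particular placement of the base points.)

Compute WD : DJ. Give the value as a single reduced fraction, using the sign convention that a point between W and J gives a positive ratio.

Choose coordinates J = (0, 0), W = (1, 0), V = (0, 1).
1. Y is the centroid of triangle VWJ ⇒ Y = (1/3, 1/3)
2. G is the centroid of triangle YWV ⇒ G = (4/9, 4/9)
3. D is the intersection of line WJ and line GV ⇒ D = (4/5, 0)
D = W + t·(J−W) with t = 1/5, so WD:DJ = t:(1−t) = 1/5:4/5

WD:DJ = 1/4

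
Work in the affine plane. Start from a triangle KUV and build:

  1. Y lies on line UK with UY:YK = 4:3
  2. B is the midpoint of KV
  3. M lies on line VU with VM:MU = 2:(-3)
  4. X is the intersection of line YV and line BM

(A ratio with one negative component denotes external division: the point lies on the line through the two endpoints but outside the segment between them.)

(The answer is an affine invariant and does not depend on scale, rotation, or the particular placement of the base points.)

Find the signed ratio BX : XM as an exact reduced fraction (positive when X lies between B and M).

BX:XM = -3/16

Assign K = (0, 0), U = (1, 0), V = (0, 1) — the answer is frame-independent, so this choice is without loss of generality.
1. Y lies on line UK with UY:YK = 4:3 ⇒ Y = (3/7, 0)
2. B is the midpoint of KV ⇒ B = (0, 1/2)
3. M lies on line VU with VM:MU = 2:(-3) ⇒ M = (-2, 3)
4. X is the intersection of line YV and line BM ⇒ X = (6/13, -1/13)
X = B + t·(M−B) with t = -3/13, so BX:XM = t:(1−t) = -3/13:16/13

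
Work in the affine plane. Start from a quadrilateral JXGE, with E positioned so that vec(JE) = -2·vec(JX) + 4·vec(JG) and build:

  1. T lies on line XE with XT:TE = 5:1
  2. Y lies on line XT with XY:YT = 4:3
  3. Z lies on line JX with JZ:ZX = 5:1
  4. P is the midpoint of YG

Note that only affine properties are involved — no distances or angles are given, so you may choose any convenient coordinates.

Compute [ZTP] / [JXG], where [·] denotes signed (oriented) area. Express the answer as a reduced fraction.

Work in coordinates with J = (0, 0), X = (1, 0), G = (0, 1), E = (-2, 4).
1. T lies on line XE with XT:TE = 5:1 ⇒ T = (-3/2, 10/3)
2. Y lies on line XT with XY:YT = 4:3 ⇒ Y = (-3/7, 40/21)
3. Z lies on line JX with JZ:ZX = 5:1 ⇒ Z = (5/6, 0)
4. P is the midpoint of YG ⇒ P = (-3/14, 61/42)
2·[ZTP] = 13/126, 2·[JXG] = 1
[ZTP]:[JXG] = 13/126:1 = 13/126

[ZTP]:[JXG] = 13/126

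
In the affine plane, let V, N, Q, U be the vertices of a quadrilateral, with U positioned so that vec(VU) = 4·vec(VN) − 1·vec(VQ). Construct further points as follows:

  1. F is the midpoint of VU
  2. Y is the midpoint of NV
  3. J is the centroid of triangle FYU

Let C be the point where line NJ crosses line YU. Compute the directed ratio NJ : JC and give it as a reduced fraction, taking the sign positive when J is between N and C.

Work in coordinates with V = (0, 0), N = (1, 0), Q = (0, 1), U = (4, -1).
1. F is the midpoint of VU ⇒ F = (2, -1/2)
2. Y is the midpoint of NV ⇒ Y = (1/2, 0)
3. J is the centroid of triangle FYU ⇒ J = (13/6, -1/2)
line NJ meets YU at C = (2, -3/7)
J = N + t·(C−N) with t = 7/6, so NJ:JC = 7/6:-1/6

NJ:JC = -7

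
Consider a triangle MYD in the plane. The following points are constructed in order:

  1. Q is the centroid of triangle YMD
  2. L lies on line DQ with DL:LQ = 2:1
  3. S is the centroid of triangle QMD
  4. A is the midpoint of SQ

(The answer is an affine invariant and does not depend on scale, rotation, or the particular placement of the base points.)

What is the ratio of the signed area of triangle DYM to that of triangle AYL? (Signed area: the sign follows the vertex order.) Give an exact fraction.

[DYM]:[AYL] = -54/7

Work in coordinates with M = (0, 0), Y = (1, 0), D = (0, 1).
1. Q is the centroid of triangle YMD ⇒ Q = (1/3, 1/3)
2. L lies on line DQ with DL:LQ = 2:1 ⇒ L = (2/9, 5/9)
3. S is the centroid of triangle QMD ⇒ S = (1/9, 4/9)
4. A is the midpoint of SQ ⇒ A = (2/9, 7/18)
2·[DYM] = -1, 2·[AYL] = 7/54
[DYM]:[AYL] = -1:7/54 = -54/7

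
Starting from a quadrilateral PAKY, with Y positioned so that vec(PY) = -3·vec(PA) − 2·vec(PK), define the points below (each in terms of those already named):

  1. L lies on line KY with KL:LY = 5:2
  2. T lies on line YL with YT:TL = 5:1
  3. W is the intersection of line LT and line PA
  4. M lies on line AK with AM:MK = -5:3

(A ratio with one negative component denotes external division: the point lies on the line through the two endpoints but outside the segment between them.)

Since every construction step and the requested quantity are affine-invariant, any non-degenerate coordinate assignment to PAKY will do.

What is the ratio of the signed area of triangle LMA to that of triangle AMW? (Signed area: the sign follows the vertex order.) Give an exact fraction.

Work in coordinates with P = (0, 0), A = (1, 0), K = (0, 1), Y = (-3, -2).
1. L lies on line KY with KL:LY = 5:2 ⇒ L = (-15/7, -8/7)
2. T lies on line YL with YT:TL = 5:1 ⇒ T = (-16/7, -9/7)
3. W is the intersection of line LT and line PA ⇒ W = (-1, 0)
4. M lies on line AK with AM:MK = -5:3 ⇒ M = (-3/2, 5/2)
2·[LMA] = -75/7, 2·[AMW] = 5
[LMA]:[AMW] = -75/7:5 = -15/7

[LMA]:[AMW] = -15/7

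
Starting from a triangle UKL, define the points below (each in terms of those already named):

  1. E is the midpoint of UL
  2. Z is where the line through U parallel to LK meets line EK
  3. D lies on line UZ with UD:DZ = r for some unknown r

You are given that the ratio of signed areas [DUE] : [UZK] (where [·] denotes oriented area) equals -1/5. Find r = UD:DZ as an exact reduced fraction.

r = 2/3

Choose coordinates U = (0, 0), K = (1, 0), L = (0, 1).
1. E is the midpoint of UL ⇒ E = (0, 1/2)
2. Z is where the line through U parallel to LK meets line EK ⇒ Z = (-1, 1)
3. With UD:DZ = r, write λ = r/(r+1) so D = U + λ·(Z−U); D is affine-linear in λ
Every point depending on D is an affine combination of D and λ-independent points, so each such coordinate is linear in λ; the λ² term in each signed area is a multiple of (Z−U)×(Z−U) = 0, so 2·[DUE] and 2·[UZK] are each linear in λ. Evaluating at λ=0 and λ=1:
  2·[DUE] = 1/2·λ,   2·[UZK] = -1
So [DUE]:[UZK] = (1/2·λ) / (-1). Setting this equal to -1/5:
  1/2·λ = -1/5·(-1)  ⇒  λ = 2/5
Then r = λ/(1−λ) = (2/5)/(3/5) = 2/3. Check: with r = 2/3, D = (-2/5, 2/5) and [DUE]:[UZK] = -1/5 as required.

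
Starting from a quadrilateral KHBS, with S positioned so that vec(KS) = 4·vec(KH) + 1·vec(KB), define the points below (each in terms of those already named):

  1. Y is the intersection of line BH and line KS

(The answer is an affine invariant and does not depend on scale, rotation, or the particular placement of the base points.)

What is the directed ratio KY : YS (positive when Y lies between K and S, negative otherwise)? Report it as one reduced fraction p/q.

Set K = (0, 0), H = (1, 0), B = (0, 1), S = (4, 1); any affine frame gives the same invariant.
1. Y is the intersection of line BH and line KS ⇒ Y = (4/5, 1/5)
Y = K + t·(S−K) with t = 1/5, so KY:YS = t:(1−t) = 1/5:4/5

KY:YS = 1/4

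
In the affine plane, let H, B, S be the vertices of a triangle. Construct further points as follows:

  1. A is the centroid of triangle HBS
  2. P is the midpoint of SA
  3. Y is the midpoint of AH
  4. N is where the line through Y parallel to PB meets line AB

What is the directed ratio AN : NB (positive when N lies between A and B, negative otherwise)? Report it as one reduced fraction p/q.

Assign H = (0, 0), B = (1, 0), S = (0, 1) — the answer is frame-independent, so this choice is without loss of generality.
1. A is the centroid of triangle HBS ⇒ A = (1/3, 1/3)
2. P is the midpoint of SA ⇒ P = (1/6, 2/3)
3. Y is the midpoint of AH ⇒ Y = (1/6, 1/6)
4. N is where the line through Y parallel to PB meets line AB ⇒ N = (-2/3, 5/6)
N = A + t·(B−A) with t = -3/2, so AN:NB = t:(1−t) = -3/2:5/2

AN:NB = -3/5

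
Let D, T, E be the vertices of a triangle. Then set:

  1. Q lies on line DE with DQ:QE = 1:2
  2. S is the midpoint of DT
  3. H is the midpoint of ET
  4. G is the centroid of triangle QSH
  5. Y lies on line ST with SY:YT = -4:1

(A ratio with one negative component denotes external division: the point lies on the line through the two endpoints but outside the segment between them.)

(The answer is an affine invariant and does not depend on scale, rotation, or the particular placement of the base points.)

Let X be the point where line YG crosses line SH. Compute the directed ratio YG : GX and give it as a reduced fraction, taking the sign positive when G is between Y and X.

YG:GX = -5

Work in coordinates with D = (0, 0), T = (1, 0), E = (0, 1).
1. Q lies on line DE with DQ:QE = 1:2 ⇒ Q = (0, 1/3)
2. S is the midpoint of DT ⇒ S = (1/2, 0)
3. H is the midpoint of ET ⇒ H = (1/2, 1/2)
4. G is the centroid of triangle QSH ⇒ G = (1/3, 5/18)
5. Y lies on line ST with SY:YT = -4:1 ⇒ Y = (7/6, 0)
line YG meets SH at X = (1/2, 2/9)
G = Y + t·(X−Y) with t = 5/4, so YG:GX = 5/4:-1/4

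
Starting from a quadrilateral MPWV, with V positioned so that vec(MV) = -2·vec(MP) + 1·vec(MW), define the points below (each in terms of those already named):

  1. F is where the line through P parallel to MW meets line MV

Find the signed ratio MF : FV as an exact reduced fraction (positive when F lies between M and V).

MF:FV = -1/3

Choose coordinates M = (0, 0), P = (1, 0), W = (0, 1), V = (-2, 1).
1. F is where the line through P parallel to MW meets line MV ⇒ F = (1, -1/2)
F = M + t·(V−M) with t = -1/2, so MF:FV = t:(1−t) = -1/2:3/2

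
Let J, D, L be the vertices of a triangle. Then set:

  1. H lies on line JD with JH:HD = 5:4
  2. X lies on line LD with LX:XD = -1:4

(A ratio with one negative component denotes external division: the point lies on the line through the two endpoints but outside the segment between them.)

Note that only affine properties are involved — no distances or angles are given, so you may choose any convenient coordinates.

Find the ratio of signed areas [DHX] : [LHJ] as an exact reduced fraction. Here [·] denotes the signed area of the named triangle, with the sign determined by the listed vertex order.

Set J = (0, 0), D = (1, 0), L = (0, 1); any affine frame gives the same invariant.
1. H lies on line JD with JH:HD = 5:4 ⇒ H = (5/9, 0)
2. X lies on line LD with LX:XD = -1:4 ⇒ X = (-1/3, 4/3)
2·[DHX] = -16/27, 2·[LHJ] = -5/9
[DHX]:[LHJ] = -16/27:-5/9 = 16/15

[DHX]:[LHJ] = 16/15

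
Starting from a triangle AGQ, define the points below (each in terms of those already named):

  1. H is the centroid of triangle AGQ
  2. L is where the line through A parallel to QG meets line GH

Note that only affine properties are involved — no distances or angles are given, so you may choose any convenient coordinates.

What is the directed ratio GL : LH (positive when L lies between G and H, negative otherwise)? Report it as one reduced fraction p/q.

GL:LH = -3/2

Work in coordinates with A = (0, 0), G = (1, 0), Q = (0, 1).
1. H is the centroid of triangle AGQ ⇒ H = (1/3, 1/3)
2. L is where the line through A parallel to QG meets line GH ⇒ L = (-1, 1)
L = G + t·(H−G) with t = 3, so GL:LH = t:(1−t) = 3:-2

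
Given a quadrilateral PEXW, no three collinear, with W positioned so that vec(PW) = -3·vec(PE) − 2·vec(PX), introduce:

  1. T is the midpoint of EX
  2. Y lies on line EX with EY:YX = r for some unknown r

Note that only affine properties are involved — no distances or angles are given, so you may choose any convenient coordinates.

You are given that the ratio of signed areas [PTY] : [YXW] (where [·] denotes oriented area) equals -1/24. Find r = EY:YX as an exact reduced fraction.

Choose coordinates P = (0, 0), E = (1, 0), X = (0, 1), W = (-3, -2).
1. T is the midpoint of EX ⇒ T = (1/2, 1/2)
2. With EY:YX = r, write λ = r/(r+1) so Y = E + λ·(X−E); Y is affine-linear in λ
Every point depending on Y is an affine combination of Y and λ-independent points, so each such coordinate is linear in λ; the λ² term in each signed area is a multiple of (X−E)×(X−E) = 0, so 2·[PTY] and 2·[YXW] are each linear in λ. Evaluating at λ=0 and λ=1:
  2·[PTY] = λ − 1/2,   2·[YXW] = -6·λ + 6
So [PTY]:[YXW] = (λ − 1/2) / (-6·λ + 6). Setting this equal to -1/24:
  λ − 1/2 = -1/24·(-6·λ + 6)  ⇒  λ = 1/3
Then r = λ/(1−λ) = (1/3)/(2/3) = 1/2. Check: with r = 1/2, Y = (2/3, 1/3) and [PTY]:[YXW] = -1/24 as required.

r = 1/2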